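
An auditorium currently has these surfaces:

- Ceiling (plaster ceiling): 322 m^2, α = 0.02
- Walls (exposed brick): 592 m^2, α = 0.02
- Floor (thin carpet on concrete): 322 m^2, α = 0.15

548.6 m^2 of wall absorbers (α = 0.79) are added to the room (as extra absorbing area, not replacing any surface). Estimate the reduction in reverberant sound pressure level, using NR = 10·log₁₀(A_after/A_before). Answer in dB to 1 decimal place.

A_before = Σ Sᵢαᵢ = 322*0.02 + 592*0.02 + 322*0.15 = 66.580 sabins.
Added absorption = 548.6 × 0.79 = 433.394 sabins.
A_after = 66.580 + 433.394 = 499.974 sabins.
NR = 10·log₁₀(499.974/66.580) = 8.8 dB.

8.8 dB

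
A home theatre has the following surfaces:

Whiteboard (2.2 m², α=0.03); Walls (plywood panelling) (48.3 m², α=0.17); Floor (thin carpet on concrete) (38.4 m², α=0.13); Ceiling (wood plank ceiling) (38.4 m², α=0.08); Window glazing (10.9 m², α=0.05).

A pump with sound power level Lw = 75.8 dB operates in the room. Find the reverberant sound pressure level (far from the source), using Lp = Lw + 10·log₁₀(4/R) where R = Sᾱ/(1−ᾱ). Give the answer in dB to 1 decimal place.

69.0 dB

A = 16.886 sabins; S = 138.2 m².
ᾱ = 16.886/138.2 = 0.1222; R = Sᾱ/(1−ᾱ) = 16.886/(1−0.1222) = 19.237 m².
Lp = Lw + 10 log₁₀(4/R) = 75.8 -6.82 = 69.0 dB.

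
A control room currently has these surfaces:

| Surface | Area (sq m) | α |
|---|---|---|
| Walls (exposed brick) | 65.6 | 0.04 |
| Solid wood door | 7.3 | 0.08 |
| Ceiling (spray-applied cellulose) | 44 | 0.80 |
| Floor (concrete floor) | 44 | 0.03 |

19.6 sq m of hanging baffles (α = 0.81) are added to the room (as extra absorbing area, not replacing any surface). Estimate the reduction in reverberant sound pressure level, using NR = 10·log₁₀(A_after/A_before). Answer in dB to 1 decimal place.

A_before = Σ Sᵢαᵢ = 65.6*0.04 + 7.3*0.08 + 44*0.80 + 44*0.03 = 39.728 sabins.
Added absorption = 19.6 × 0.81 = 15.876 sabins.
A_after = 39.728 + 15.876 = 55.604 sabins.
Reduction = 10 log₁₀(A_after/A_before) = 10 log₁₀(1.3996) = 1.5 dB.

1.5 dB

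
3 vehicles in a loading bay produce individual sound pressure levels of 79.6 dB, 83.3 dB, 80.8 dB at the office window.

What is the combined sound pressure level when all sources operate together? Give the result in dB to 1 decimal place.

Σ 10^(Lᵢ/10) = 4.252e+08.
Back to dB: 10·log₁₀ Σ = 86.3 dB.

86.3 dB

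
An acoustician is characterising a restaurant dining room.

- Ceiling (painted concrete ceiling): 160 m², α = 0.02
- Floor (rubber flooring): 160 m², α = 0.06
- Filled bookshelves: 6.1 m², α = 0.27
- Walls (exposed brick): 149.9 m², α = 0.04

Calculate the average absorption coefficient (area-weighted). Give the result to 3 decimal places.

0.043

Total surface area S = 476.0 m².
Weighted sum Σ Sα = 20.443.
ᾱ = 20.443 / 476.0 = 0.043.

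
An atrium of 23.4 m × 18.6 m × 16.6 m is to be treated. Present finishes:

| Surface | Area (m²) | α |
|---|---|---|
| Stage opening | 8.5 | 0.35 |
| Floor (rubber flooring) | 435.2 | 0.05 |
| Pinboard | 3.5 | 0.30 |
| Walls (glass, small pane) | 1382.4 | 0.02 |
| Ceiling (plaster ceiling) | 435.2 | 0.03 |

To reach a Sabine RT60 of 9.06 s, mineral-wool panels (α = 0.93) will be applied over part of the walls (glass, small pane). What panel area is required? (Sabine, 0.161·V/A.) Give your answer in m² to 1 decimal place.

68.0

A₁ = Σ Sᵢαᵢ = 8.5·0.35 + 435.2·0.05 + 3.5·0.30 + 1382.4·0.02 + 435.2·0.03 = 66.489 sabins.
Required A₂ = 0.161·7224.984/9.06 = 128.391 sabins.
ΔA needed = 128.391 − 66.489 = 61.902 sabins.
Each m² of panel replacing the walls (glass, small pane) adds (0.93 − 0.02) = 0.91 sabins.
Area = ΔA/Δα = 61.902/0.91 = 68.0 m².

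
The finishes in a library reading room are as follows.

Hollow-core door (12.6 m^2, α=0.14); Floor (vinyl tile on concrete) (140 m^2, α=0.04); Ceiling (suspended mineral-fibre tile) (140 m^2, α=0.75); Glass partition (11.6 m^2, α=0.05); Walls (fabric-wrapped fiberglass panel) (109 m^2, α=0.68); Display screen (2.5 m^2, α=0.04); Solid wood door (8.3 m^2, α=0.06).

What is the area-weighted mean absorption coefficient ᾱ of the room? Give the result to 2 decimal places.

S = Σ Sᵢ = 12.6 + 140 + 140 + 11.6 + 109 + 2.5 + 8.3 = 424.0 m^2.
Σ(Sᵢαᵢ) = 12.6·0.14 + 140·0.04 + 140·0.75 + 11.6·0.05 + 109·0.68 + 2.5·0.04 + 8.3·0.06 = 187.662.
ᾱ = A/S = 0.44.

0.44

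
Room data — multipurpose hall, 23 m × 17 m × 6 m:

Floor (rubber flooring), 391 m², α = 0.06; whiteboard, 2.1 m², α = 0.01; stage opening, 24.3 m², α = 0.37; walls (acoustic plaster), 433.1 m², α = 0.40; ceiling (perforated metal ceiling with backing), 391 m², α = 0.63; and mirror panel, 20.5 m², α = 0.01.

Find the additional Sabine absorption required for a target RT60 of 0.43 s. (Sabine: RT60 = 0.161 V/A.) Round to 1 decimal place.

Summing Sᵢαᵢ: 23.460 + 0.021 + 8.991 + 173.240 + 246.330 + 0.205 → A₁ = 452.247 sabins.
V = 2346 m³. Required absorption A₂ = 0.161 × 2346 / 0.43 = 878.386 sabins.
Shortfall: 878.386 − 452.247 = 426.1 sabins.

426.1 sabins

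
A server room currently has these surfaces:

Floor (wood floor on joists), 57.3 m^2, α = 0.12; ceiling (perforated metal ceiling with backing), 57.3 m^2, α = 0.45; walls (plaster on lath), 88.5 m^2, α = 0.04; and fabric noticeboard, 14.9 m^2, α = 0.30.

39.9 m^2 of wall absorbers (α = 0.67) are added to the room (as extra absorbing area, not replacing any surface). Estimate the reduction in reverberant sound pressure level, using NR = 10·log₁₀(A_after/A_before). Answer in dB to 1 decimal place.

2.2 dB

Summing Sᵢαᵢ: 6.876 + 25.785 + 3.540 + 4.470 → A_before = 40.671 sabins.
Added absorption = 39.9 × 0.67 = 26.733 sabins.
A_after = 40.671 + 26.733 = 67.404 sabins.
Reduction = 10 log₁₀(A_after/A_before) = 10 log₁₀(1.6573) = 2.2 dB.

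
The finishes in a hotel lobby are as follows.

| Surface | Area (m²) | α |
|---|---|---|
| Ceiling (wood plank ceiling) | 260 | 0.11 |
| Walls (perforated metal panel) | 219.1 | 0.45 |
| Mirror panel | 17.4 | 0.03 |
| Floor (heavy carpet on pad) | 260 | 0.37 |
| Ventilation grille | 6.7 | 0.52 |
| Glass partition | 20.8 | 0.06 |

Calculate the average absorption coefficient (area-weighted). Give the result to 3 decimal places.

0.292

S = Σ Sᵢ = 260 + 219.1 + 17.4 + 260 + 6.7 + 20.8 = 784.0 m².
A = 260·0.11 + 219.1·0.45 + 17.4·0.03 + 260·0.37 + 6.7·0.52 + 20.8·0.06 = 228.649 sabins.
ᾱ = A/S = 0.292.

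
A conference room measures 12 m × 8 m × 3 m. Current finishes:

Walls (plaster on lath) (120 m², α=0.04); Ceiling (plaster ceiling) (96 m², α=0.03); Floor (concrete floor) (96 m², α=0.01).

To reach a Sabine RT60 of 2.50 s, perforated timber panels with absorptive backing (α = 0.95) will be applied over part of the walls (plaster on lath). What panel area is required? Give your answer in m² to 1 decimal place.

Equivalent absorption area: A₁ = 120×0.04 + 96×0.03 + 96×0.01 = 8.640 m².
V = 288 m³. Target absorption A₂ = 0.161 × 288 / 2.50 = 18.547 sabins.
ΔA needed = 18.547 − 8.640 = 9.907 sabins.
Each m² of panel replacing the walls (plaster on lath) adds (0.95 − 0.04) = 0.91 sabins.
Area = ΔA/Δα = 9.907/0.91 = 10.9 m².

10.9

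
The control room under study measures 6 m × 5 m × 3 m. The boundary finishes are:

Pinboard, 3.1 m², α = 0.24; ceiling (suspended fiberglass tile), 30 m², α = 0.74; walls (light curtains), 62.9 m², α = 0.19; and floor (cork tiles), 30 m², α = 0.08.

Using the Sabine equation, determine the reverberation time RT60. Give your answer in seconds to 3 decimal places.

0.389 s

A = Σ Sᵢαᵢ = 3.1*0.24 + 30*0.74 + 62.9*0.19 + 30*0.08 = 37.295 sabins.
Room volume: 90 m³.
T = 0.161 V/A = 0.161·90/37.295 = 0.389 s.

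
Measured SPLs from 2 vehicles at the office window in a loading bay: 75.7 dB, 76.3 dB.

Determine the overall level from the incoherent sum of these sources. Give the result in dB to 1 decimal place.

Sum in the linear (power) domain: Σ 10^(Lᵢ/10) = 10^(75.7/10) + 10^(76.3/10) = 7.981e+07.
L_total = 10·log₁₀(7.981e+07) = 79.0 dB.

79.0 dB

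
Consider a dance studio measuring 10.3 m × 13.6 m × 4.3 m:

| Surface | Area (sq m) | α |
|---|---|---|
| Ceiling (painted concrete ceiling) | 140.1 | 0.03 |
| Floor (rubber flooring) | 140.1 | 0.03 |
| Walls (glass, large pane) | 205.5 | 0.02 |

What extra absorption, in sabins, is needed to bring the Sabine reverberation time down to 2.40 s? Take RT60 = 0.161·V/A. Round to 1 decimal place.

Summing Sᵢαᵢ: 4.203 + 4.203 + 4.110 → A₁ = 12.516 sabins.
V = 602.344 m³. Required absorption A₂ = 0.161 × 602.344 / 2.40 = 40.407 sabins.
Shortfall: 40.407 − 12.516 = 27.9 sabins.

27.9 sabins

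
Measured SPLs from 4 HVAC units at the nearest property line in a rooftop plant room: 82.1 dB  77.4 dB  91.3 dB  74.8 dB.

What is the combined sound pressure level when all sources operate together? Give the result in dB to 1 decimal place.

92.0 dB

Σ 10^(Lᵢ/10) = 1.596e+09.
Combined level = 10 log₁₀(1.596e+09) = 92.0 dB.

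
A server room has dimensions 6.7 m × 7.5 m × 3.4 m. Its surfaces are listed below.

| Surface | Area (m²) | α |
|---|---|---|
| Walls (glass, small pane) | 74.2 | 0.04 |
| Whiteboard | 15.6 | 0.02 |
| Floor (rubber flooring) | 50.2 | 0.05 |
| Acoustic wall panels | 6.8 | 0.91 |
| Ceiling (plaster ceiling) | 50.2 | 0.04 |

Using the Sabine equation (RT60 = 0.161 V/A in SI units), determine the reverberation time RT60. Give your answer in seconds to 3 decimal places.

Equivalent absorption area: A = 74.2*0.04 + 15.6*0.02 + 50.2*0.05 + 6.8*0.91 + 50.2*0.04 = 13.986 m².
Room volume: 170.85 m³.
Sabine: RT60 = 0.161 × 170.85 / 13.986 = 1.967 s.

1.967 s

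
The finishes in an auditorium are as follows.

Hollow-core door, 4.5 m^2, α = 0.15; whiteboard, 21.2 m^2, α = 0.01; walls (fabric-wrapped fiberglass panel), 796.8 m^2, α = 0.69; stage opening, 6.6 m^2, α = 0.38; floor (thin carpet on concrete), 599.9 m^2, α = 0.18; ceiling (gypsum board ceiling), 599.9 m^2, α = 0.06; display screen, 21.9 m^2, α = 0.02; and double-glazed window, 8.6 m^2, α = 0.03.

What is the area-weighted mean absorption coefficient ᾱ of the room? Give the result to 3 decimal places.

S = Σ Sᵢ = 4.5 + 21.2 + 796.8 + 6.6 + 599.9 + 599.9 + 21.9 + 8.6 = 2059.4 m^2.
Weighted sum Σ Sα = 697.859.
ᾱ = 697.859 / 2059.4 = 0.339.

0.339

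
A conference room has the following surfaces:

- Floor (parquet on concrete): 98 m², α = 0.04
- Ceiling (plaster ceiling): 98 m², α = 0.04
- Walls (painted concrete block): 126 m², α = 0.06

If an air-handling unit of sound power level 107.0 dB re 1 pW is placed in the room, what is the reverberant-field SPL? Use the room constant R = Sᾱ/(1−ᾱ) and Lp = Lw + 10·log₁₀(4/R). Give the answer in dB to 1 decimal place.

Σ(Sᵢαᵢ) = 98·0.04 + 98·0.04 + 126·0.06 = 15.400; total area S = 322.0 m².
ᾱ = 15.400/322.0 = 0.0478; R = Sᾱ/(1−ᾱ) = 15.400/(1−0.0478) = 16.173 m².
Lp = Lw + 10 log₁₀(4/R) = 107.0 -6.07 = 100.9 dB.

100.9 dB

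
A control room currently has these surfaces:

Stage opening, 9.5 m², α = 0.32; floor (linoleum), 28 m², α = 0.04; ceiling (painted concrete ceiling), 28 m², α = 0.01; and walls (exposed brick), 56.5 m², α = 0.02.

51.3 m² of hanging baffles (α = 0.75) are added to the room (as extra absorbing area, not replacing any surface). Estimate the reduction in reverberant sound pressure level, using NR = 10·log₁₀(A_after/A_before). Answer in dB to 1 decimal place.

9.0 dB

A_before = Σ Sᵢαᵢ = 9.5*0.32 + 28*0.04 + 28*0.01 + 56.5*0.02 = 5.570 sabins.
Treatment contributes 51.3·0.75 = 38.475 sabins.
A_after = 5.570 + 38.475 = 44.045 sabins.
NR = 10·log₁₀(44.045/5.570) = 9.0 dB.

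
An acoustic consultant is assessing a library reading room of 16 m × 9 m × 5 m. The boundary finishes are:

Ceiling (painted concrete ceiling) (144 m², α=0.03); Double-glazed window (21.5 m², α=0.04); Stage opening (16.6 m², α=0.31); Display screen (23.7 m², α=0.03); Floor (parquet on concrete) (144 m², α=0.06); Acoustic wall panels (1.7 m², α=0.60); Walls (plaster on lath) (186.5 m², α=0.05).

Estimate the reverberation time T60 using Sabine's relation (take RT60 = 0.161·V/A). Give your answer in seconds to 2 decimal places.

3.86 s

Summing Sᵢαᵢ: 4.320 + 0.860 + 5.146 + 0.711 + 8.640 + 1.020 + 9.325 → A = 30.022 sabins.
Room volume: 720 m³.
T = 0.161 V/A = 0.161·720/30.022 = 3.86 s.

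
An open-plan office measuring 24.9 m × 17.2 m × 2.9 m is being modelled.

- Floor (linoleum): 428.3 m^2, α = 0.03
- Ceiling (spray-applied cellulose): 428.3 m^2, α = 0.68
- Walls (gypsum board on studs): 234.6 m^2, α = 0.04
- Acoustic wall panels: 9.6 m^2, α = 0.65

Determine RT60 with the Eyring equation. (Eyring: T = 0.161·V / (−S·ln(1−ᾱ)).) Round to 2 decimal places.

S = Σ Sᵢ = 1100.8 m^2.
Absorption A = 428.3·0.03 + 428.3·0.68 + 234.6·0.04 + 9.6·0.65 = 319.717 sabins.
Mean coefficient ᾱ = A/S = 0.2904.
−S·ln(1−ᾱ) = −1100.8 × ln(1 − 0.2904) = 377.634.
V = 24.9 × 17.2 × 2.9 = 1242.012 m³.
T = 0.161·V/[−S·ln(1−ᾱ)] = 0.161·1242.012/377.634 = 0.53 s.

0.53 sec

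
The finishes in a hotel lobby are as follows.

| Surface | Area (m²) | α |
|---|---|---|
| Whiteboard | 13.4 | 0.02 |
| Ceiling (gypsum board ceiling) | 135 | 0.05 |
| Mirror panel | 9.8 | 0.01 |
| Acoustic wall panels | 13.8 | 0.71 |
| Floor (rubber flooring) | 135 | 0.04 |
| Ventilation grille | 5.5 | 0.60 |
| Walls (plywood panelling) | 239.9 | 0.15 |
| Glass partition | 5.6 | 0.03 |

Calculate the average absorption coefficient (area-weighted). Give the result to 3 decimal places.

Total surface area S = 558.0 m².
Weighted sum Σ Sα = 61.767.
ᾱ = A/S = 0.111.

0.111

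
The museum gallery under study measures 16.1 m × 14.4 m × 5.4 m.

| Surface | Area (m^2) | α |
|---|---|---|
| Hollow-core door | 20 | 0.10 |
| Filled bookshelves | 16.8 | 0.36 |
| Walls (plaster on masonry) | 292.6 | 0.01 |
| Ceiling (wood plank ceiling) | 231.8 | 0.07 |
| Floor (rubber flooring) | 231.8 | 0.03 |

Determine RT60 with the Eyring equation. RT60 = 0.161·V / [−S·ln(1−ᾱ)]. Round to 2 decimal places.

5.77 seconds

Total surface area S = 20 + 16.8 + 292.6 + 231.8 + 231.8 = 793.0 m^2.
Σ(Sᵢαᵢ) = 20·0.10 + 16.8·0.36 + 292.6·0.01 + 231.8·0.07 + 231.8·0.03 = 34.154.
Mean coefficient ᾱ = A/S = 0.0431.
Eyring denominator: −S ln(1−ᾱ) = 34.937.
V = 16.1 × 14.4 × 5.4 = 1251.936 m³.
T = 0.161·V/[−S·ln(1−ᾱ)] = 0.161·1251.936/34.937 = 5.77 s.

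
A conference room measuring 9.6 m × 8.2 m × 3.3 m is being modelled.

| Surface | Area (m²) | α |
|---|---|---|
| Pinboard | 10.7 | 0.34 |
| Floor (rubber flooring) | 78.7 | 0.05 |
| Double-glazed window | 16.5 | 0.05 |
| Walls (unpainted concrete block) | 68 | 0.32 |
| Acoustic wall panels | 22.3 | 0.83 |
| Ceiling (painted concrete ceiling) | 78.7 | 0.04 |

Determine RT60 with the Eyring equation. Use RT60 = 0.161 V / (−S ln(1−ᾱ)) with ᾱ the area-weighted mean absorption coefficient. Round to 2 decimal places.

S = Σ Sᵢ = 274.9 m².
Σ(Sᵢαᵢ) = 10.7·0.34 + 78.7·0.05 + 16.5·0.05 + 68·0.32 + 22.3·0.83 + 78.7·0.04 = 51.815.
ᾱ = 51.815 / 274.9 = 0.1885.
Eyring denominator: −S ln(1−ᾱ) = 57.419.
V = 9.6 × 8.2 × 3.3 = 259.776 m³.
RT60 = 0.161 × 259.776 / 57.419 = 0.73 s.

0.73 s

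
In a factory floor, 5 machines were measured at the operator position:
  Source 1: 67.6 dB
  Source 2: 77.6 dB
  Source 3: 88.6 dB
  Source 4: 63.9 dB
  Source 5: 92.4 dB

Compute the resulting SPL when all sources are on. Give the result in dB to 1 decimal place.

Converting to relative power and adding: 10^(67.6/10) + 10^(77.6/10) + 10^(88.6/10) + 10^(63.9/10) + 10^(92.4/10) = 2.528e+09.
Combined level = 10 log₁₀(2.528e+09) = 94.0 dB.

94.0 dB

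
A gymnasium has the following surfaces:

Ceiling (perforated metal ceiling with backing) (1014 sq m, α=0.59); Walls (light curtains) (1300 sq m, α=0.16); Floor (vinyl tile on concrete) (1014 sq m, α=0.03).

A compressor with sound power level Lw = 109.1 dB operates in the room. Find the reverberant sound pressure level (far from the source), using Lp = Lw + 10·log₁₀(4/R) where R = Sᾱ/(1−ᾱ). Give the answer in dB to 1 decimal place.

84.6 dB

A = 836.680 sabins; S = 3328.0 sq m.
ᾱ = 0.2514, so room constant R = A/(1−ᾱ) = 1117.660 sq m.
Lp = 109.1 + 10·log₁₀(4/1117.660) = 109.1 + (-24.46) = 84.6 dB.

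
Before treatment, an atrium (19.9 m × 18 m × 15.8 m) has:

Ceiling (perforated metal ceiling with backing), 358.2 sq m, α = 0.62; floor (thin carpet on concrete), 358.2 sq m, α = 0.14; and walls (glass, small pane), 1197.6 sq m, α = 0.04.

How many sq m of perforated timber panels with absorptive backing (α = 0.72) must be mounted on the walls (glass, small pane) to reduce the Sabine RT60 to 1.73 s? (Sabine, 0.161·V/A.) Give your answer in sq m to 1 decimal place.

303.8

Total absorption A₁ = 358.2×0.62 + 358.2×0.14 + 1197.6×0.04
  = 222.084 + 50.148 + 47.904 = 320.136 sq m sabins.
V = 5659.56 m³. Target absorption A₂ = 0.161 × 5659.56 / 1.73 = 526.699 sabins.
ΔA needed = 526.699 − 320.136 = 206.563 sabins.
Net gain per sq m: Δα = 0.72 − 0.04 = 0.68.
Panel area = 206.563 / 0.68 = 303.8 sq m.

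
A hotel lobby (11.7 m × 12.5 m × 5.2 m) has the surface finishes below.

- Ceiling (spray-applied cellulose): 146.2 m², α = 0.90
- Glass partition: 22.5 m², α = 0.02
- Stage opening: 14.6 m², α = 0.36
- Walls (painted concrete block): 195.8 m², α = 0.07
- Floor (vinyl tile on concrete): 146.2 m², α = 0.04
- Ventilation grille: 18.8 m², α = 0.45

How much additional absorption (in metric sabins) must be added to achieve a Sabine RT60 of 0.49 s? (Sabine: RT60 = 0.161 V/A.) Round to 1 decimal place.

84.6 sabins

A₁ = Σ Sᵢαᵢ = 146.2·0.90 + 22.5·0.02 + 14.6·0.36 + 195.8·0.07 + 146.2·0.04 + 18.8·0.45 = 165.300 sabins.
Target A₂ = 0.161·760.5/0.49 = 249.879 sabins (V = 760.5 m³).
Shortfall: 249.879 − 165.300 = 84.6 sabins.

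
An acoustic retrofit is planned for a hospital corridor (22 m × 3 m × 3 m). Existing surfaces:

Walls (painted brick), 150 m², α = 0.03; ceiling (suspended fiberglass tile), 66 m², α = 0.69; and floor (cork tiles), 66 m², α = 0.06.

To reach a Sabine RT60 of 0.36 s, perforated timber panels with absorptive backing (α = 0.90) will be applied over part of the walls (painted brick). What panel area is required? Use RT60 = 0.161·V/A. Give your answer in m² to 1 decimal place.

Summing Sᵢαᵢ: 4.500 + 45.540 + 3.960 → A₁ = 54.000 sabins.
Required A₂ = 0.161·198/0.36 = 88.550 sabins.
Absorption to add: 88.550 − 54.000 = 34.550 sabins.
Each m² of panel replacing the walls (painted brick) adds (0.90 − 0.03) = 0.87 sabins.
Panel area = 34.550 / 0.87 = 39.7 m².

39.7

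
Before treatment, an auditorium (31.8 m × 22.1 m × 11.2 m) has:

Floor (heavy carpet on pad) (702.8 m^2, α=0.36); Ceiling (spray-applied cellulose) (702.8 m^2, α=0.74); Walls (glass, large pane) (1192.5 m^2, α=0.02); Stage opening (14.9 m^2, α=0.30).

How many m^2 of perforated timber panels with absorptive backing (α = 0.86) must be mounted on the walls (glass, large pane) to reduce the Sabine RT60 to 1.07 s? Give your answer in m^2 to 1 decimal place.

455.9

Total absorption A₁ = 702.8·0.36 + 702.8·0.74 + 1192.5·0.02 + 14.9·0.30
  = 253.008 + 520.072 + 23.850 + 4.470 = 801.400 m^2 sabins.
V = 7871.136 m³. Target absorption A₂ = 0.161 × 7871.136 / 1.07 = 1184.349 sabins.
ΔA needed = 1184.349 − 801.400 = 382.949 sabins.
Net gain per m^2: Δα = 0.86 − 0.02 = 0.84.
Panel area = 382.949 / 0.84 = 455.9 m^2.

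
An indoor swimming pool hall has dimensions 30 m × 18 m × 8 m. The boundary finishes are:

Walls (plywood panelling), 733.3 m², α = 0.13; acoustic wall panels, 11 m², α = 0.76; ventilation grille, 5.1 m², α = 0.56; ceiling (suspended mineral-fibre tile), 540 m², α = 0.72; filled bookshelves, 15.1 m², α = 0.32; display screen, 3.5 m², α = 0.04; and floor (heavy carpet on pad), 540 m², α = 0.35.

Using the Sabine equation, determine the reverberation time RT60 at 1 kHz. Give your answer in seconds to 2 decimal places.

1.01 sec

Summing Sᵢαᵢ: 95.329 + 8.360 + 2.856 + 388.800 + 4.832 + 0.140 + 189.000 → A = 689.317 sabins.
V = 30·18·8 = 4320 m³.
RT60 = 0.161 · V / A = 0.161 × 4320 / 689.317 = 1.01 s.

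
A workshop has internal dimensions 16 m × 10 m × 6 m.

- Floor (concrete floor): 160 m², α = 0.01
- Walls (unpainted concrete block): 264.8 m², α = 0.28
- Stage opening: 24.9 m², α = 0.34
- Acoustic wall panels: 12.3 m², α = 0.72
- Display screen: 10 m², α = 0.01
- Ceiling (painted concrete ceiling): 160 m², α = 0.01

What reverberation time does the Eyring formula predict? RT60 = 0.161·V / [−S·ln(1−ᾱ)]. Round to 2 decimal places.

S = Σ Sᵢ = 632.0 m².
Absorption A = 160·0.01 + 264.8·0.28 + 24.9·0.34 + 12.3·0.72 + 10·0.01 + 160·0.01 = 94.766 sabins.
ᾱ = 94.766 / 632.0 = 0.1499.
Eyring denominator: −S ln(1−ᾱ) = 102.638.
V = 16 × 10 × 6 = 960 m³.
RT60 = 0.161 × 960 / 102.638 = 1.51 s.

1.51 seconds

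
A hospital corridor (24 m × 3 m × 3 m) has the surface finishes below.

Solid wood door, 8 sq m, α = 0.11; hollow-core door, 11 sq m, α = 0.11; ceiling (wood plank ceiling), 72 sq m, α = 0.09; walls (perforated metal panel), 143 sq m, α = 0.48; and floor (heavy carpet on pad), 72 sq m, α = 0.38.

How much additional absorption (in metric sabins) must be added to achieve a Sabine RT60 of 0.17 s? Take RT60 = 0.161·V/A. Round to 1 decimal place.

A₁ = Σ Sᵢαᵢ = 8*0.11 + 11*0.11 + 72*0.09 + 143*0.48 + 72*0.38 = 104.570 sabins.
For T = 0.17 s, need A₂ = 0.161·V/T = 0.161·216/0.17 = 204.565 sabins.
Shortfall: 204.565 − 104.570 = 100.0 sabins.

100.0 sabins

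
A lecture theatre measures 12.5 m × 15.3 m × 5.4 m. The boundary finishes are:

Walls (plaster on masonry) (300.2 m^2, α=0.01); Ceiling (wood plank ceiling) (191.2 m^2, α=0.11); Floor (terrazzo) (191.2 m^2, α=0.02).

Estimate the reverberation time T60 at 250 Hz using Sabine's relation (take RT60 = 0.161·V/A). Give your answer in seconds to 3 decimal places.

5.969 seconds

Equivalent absorption area: A = 300.2×0.01 + 191.2×0.11 + 191.2×0.02 = 27.858 m^2.
Volume V = 12.5 × 15.3 × 5.4 = 1032.75 m³.
T = 0.161 V/A = 0.161·1032.75/27.858 = 5.969 s.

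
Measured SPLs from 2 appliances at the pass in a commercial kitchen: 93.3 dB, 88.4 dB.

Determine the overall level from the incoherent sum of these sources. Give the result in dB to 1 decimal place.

94.5 dB

Converting to relative power and adding: 10^(93.3/10) + 10^(88.4/10) = 2.83e+09.
L_total = 10·log₁₀(2.83e+09) = 94.5 dB.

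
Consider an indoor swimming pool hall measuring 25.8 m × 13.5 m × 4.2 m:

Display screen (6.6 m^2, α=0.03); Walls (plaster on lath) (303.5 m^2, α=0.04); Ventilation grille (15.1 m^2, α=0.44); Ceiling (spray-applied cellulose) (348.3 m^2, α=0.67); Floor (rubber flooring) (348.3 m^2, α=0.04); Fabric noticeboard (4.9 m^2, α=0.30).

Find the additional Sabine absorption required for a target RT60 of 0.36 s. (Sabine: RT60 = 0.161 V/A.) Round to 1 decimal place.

Equivalent absorption area: A₁ = 6.6×0.03 + 303.5×0.04 + 15.1×0.44 + 348.3×0.67 + 348.3×0.04 + 4.9×0.30 = 267.745 m^2.
Target A₂ = 0.161·1462.86/0.36 = 654.223 sabins (V = 1462.86 m³).
Shortfall: 654.223 − 267.745 = 386.5 sabins.

386.5 sabins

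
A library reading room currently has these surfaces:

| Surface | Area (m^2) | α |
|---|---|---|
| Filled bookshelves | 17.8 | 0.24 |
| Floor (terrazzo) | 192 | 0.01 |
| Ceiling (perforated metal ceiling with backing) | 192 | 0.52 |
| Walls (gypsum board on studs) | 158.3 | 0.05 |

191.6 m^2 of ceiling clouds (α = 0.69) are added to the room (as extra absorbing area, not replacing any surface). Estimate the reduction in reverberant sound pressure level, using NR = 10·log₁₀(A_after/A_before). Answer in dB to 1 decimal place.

3.3 dB

Total absorption A_before = 17.8*0.24 + 192*0.01 + 192*0.52 + 158.3*0.05
  = 4.272 + 1.920 + 99.840 + 7.915 = 113.947 m^2 sabins.
Added absorption = 191.6 × 0.69 = 132.204 sabins.
A_after = 113.947 + 132.204 = 246.151 sabins.
Reduction = 10 log₁₀(A_after/A_before) = 10 log₁₀(2.1602) = 3.3 dB.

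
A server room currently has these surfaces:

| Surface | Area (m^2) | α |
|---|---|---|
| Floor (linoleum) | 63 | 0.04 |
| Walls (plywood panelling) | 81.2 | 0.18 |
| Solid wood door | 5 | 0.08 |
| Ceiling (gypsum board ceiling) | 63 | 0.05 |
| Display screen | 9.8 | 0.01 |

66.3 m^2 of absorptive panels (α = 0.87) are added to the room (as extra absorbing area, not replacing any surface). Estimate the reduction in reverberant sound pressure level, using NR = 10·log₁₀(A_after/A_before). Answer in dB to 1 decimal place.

5.8 dB

A_before = Σ Sᵢαᵢ = 63·0.04 + 81.2·0.18 + 5·0.08 + 63·0.05 + 9.8·0.01 = 20.784 sabins.
Added absorption = 66.3 × 0.87 = 57.681 sabins.
A_after = 20.784 + 57.681 = 78.465 sabins.
Reduction = 10 log₁₀(A_after/A_before) = 10 log₁₀(3.7753) = 5.8 dB.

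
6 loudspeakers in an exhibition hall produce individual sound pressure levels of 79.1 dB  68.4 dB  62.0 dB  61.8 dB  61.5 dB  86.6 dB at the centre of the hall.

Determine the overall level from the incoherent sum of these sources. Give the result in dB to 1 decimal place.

Sum in the linear (power) domain: Σ 10^(Lᵢ/10) = 10^(79.1/10) + 10^(68.4/10) + 10^(62.0/10) + 10^(61.8/10) + 10^(61.5/10) + 10^(86.6/10) = 5.498e+08.
Back to dB: 10·log₁₀ Σ = 87.4 dB.

87.4 dB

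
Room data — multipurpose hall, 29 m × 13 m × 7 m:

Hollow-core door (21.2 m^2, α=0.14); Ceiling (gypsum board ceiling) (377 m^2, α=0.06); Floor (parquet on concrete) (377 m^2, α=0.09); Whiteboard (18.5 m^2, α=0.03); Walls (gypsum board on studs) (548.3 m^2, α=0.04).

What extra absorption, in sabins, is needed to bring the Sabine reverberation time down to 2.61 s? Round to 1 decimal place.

80.8 sabins

Summing Sᵢαᵢ: 2.968 + 22.620 + 33.930 + 0.555 + 21.932 → A₁ = 82.005 sabins.
For T = 2.61 s, need A₂ = 0.161·V/T = 0.161·2639/2.61 = 162.789 sabins.
Shortfall: 162.789 − 82.005 = 80.8 sabins.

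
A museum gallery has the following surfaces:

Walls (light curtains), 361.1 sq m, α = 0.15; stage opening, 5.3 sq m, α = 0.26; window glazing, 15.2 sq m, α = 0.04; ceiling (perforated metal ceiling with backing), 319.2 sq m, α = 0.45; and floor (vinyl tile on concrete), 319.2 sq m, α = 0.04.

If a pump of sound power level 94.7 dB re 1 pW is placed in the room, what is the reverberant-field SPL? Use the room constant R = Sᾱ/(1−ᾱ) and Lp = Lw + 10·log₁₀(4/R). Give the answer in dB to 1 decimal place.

A = 212.559 sabins; S = 1020.0 sq m.
ᾱ = 0.2084, so room constant R = A/(1−ᾱ) = 268.518 sq m.
Lp = 94.7 + 10·log₁₀(4/268.518) = 94.7 + (-18.27) = 76.4 dB.

76.4 dB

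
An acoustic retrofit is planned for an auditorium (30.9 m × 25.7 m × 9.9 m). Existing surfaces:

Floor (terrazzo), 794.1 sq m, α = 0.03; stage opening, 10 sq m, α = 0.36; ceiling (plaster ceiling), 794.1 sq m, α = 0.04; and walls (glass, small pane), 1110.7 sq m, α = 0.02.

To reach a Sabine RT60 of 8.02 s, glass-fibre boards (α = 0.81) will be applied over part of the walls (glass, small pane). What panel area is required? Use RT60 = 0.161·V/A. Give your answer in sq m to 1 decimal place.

Summing Sᵢαᵢ: 23.823 + 3.600 + 31.764 + 22.214 → A₁ = 81.401 sabins.
Required A₂ = 0.161·7861.887/8.02 = 157.826 sabins.
Absorption to add: 157.826 − 81.401 = 76.425 sabins.
Net gain per sq m: Δα = 0.81 − 0.02 = 0.79.
Panel area = 76.425 / 0.79 = 96.7 sq m.

96.7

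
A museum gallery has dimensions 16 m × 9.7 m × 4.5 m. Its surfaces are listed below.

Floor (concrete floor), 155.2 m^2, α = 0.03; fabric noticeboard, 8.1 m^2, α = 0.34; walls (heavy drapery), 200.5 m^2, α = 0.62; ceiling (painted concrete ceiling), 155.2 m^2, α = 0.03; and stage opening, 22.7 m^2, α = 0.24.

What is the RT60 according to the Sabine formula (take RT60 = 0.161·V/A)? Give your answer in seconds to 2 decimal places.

A = Σ Sᵢαᵢ = 155.2*0.03 + 8.1*0.34 + 200.5*0.62 + 155.2*0.03 + 22.7*0.24 = 141.824 sabins.
Room volume: 698.4 m³.
RT60 = 0.161 · V / A = 0.161 × 698.4 / 141.824 = 0.79 s.

0.79 sec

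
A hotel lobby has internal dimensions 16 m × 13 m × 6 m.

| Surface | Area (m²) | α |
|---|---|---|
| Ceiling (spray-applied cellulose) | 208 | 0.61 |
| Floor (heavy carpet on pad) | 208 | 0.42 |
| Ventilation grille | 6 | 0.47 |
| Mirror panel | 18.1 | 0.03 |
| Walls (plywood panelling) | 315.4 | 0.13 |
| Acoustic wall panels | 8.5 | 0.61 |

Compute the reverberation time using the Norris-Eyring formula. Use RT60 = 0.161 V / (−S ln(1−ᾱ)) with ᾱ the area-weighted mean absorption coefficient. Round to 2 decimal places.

0.62 sec

S = Σ Sᵢ = 764.0 m².
Σ(Sᵢαᵢ) = 208·0.61 + 208·0.42 + 6·0.47 + 18.1·0.03 + 315.4·0.13 + 8.5·0.61 = 263.790.
Mean coefficient ᾱ = A/S = 0.3453.
−S·ln(1−ᾱ) = −764.0 × ln(1 − 0.3453) = 323.614.
V = 16 × 13 × 6 = 1248 m³.
RT60 = 0.161 × 1248 / 323.614 = 0.62 s.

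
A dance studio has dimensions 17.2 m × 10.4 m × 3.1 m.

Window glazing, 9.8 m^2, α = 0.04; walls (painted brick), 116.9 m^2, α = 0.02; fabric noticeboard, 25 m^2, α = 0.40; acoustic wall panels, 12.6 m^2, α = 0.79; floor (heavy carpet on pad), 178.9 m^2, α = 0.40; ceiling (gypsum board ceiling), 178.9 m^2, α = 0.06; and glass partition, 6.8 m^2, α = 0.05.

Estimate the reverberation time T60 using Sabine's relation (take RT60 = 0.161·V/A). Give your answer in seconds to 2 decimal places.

Equivalent absorption area: A = 9.8*0.04 + 116.9*0.02 + 25*0.40 + 12.6*0.79 + 178.9*0.40 + 178.9*0.06 + 6.8*0.05 = 105.318 m^2.
V = 17.2·10.4·3.1 = 554.528 m³.
Sabine: RT60 = 0.161 × 554.528 / 105.318 = 0.85 s.

0.85 s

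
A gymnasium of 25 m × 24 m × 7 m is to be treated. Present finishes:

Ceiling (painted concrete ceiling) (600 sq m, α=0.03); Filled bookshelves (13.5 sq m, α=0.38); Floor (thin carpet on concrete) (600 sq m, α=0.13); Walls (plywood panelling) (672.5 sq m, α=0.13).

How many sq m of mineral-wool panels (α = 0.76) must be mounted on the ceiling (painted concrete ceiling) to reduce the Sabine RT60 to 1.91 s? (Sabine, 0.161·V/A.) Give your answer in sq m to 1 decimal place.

226.7

Equivalent absorption area: A₁ = 600×0.03 + 13.5×0.38 + 600×0.13 + 672.5×0.13 = 188.555 sq m.
V = 4200 m³. Target absorption A₂ = 0.161 × 4200 / 1.91 = 354.031 sabins.
Absorption to add: 354.031 − 188.555 = 165.476 sabins.
Net gain per sq m: Δα = 0.76 − 0.03 = 0.73.
Area = ΔA/Δα = 165.476/0.73 = 226.7 sq m.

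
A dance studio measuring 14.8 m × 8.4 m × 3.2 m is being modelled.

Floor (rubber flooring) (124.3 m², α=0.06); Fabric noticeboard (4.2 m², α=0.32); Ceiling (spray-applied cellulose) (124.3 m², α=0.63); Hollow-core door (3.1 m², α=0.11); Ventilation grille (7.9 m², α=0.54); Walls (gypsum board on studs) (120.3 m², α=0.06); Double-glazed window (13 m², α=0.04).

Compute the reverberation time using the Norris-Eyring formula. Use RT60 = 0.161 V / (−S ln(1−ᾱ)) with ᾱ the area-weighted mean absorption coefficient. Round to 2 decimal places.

0.56 seconds

Total surface area S = 124.3 + 4.2 + 124.3 + 3.1 + 7.9 + 120.3 + 13 = 397.1 m².
Σ(Sᵢαᵢ) = 124.3×0.06 + 4.2×0.32 + 124.3×0.63 + 3.1×0.11 + 7.9×0.54 + 120.3×0.06 + 13×0.04 = 99.456.
Mean coefficient ᾱ = A/S = 0.2505.
−S·ln(1−ᾱ) = −397.1 × ln(1 − 0.2505) = 114.503.
V = 14.8 × 8.4 × 3.2 = 397.824 m³.
RT60 = 0.161 × 397.824 / 114.503 = 0.56 s.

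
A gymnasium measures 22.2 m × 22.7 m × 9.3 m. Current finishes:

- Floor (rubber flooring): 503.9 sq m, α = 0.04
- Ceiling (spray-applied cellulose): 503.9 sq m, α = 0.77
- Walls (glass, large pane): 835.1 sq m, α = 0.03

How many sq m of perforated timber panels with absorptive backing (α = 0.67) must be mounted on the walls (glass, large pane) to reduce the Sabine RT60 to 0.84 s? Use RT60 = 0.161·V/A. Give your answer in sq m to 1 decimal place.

Equivalent absorption area: A₁ = 503.9×0.04 + 503.9×0.77 + 835.1×0.03 = 433.212 sq m.
Required A₂ = 0.161·4686.642/0.84 = 898.273 sabins.
Absorption to add: 898.273 − 433.212 = 465.061 sabins.
Each sq m of panel replacing the walls (glass, large pane) adds (0.67 − 0.03) = 0.64 sabins.
Area = ΔA/Δα = 465.061/0.64 = 726.7 sq m.

726.7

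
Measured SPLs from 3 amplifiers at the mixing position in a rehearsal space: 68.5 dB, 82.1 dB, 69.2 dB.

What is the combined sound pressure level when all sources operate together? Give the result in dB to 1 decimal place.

82.5 dB

Sum in the linear (power) domain: Σ 10^(Lᵢ/10) = 10^(68.5/10) + 10^(82.1/10) + 10^(69.2/10) = 1.776e+08.
Combined level = 10 log₁₀(1.776e+08) = 82.5 dB.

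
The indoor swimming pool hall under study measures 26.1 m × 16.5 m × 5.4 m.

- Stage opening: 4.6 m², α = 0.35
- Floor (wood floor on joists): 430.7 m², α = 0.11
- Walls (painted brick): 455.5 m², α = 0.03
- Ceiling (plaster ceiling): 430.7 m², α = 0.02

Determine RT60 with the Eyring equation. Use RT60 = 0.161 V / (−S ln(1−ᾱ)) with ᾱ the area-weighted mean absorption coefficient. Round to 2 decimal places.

5.11 seconds

Total surface area S = 4.6 + 430.7 + 455.5 + 430.7 = 1321.5 m².
Absorption A = 4.6×0.35 + 430.7×0.11 + 455.5×0.03 + 430.7×0.02 = 71.266 sabins.
Mean coefficient ᾱ = A/S = 0.0539.
−S·ln(1−ᾱ) = −1321.5 × ln(1 − 0.0539) = 73.220.
V = 26.1 × 16.5 × 5.4 = 2325.51 m³.
T = 0.161·V/[−S·ln(1−ᾱ)] = 0.161·2325.51/73.220 = 5.11 s.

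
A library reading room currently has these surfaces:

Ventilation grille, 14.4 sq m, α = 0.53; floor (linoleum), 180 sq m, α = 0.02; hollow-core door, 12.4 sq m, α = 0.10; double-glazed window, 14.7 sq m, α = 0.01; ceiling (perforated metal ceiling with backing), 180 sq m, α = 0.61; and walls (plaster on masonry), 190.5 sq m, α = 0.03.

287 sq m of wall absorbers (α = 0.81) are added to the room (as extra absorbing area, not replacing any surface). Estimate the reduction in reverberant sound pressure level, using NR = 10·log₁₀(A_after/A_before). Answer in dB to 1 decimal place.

Total absorption A_before = 14.4·0.53 + 180·0.02 + 12.4·0.10 + 14.7·0.01 + 180·0.61 + 190.5·0.03
  = 7.632 + 3.600 + 1.240 + 0.147 + 109.800 + 5.715 = 128.134 sq m sabins.
Treatment contributes 287·0.81 = 232.470 sabins.
A_after = 128.134 + 232.470 = 360.604 sabins.
NR = 10·log₁₀(360.604/128.134) = 4.5 dB.

4.5 dB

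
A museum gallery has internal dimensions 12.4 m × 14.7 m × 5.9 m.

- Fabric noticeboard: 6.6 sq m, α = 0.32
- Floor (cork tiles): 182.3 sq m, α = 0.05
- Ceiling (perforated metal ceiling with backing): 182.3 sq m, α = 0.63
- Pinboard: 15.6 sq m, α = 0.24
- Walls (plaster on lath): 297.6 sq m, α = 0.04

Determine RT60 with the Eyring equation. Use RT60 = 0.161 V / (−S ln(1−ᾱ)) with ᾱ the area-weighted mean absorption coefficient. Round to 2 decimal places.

1.09 s

S = Σ Sᵢ = 684.4 sq m.
Σ(Sᵢαᵢ) = 6.6×0.32 + 182.3×0.05 + 182.3×0.63 + 15.6×0.24 + 297.6×0.04 = 141.724.
ᾱ = 141.724 / 684.4 = 0.2071.
−S·ln(1−ᾱ) = −684.4 × ln(1 − 0.2071) = 158.821.
V = 12.4 × 14.7 × 5.9 = 1075.452 m³.
T = 0.161·V/[−S·ln(1−ᾱ)] = 0.161·1075.452/158.821 = 1.09 s.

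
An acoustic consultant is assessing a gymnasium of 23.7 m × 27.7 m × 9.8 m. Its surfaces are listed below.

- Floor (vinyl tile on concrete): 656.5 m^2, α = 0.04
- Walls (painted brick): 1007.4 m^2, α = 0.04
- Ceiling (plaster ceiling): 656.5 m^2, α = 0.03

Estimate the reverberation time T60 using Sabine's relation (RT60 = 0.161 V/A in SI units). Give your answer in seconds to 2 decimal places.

Equivalent absorption area: A = 656.5*0.04 + 1007.4*0.04 + 656.5*0.03 = 86.251 m^2.
Volume V = 23.7 × 27.7 × 9.8 = 6433.602 m³.
RT60 = 0.161 · V / A = 0.161 × 6433.602 / 86.251 = 12.01 s.

12.01 seconds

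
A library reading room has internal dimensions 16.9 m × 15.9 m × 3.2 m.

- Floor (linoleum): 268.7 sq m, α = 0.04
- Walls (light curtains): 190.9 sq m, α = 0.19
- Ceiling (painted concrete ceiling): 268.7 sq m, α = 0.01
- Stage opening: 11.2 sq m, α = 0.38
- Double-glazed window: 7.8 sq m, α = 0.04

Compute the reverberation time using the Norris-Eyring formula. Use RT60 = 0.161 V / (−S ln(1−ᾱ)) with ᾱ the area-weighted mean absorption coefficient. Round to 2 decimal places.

2.46 sec

S = Σ Sᵢ = 747.3 sq m.
Σ(Sᵢαᵢ) = 268.7·0.04 + 190.9·0.19 + 268.7·0.01 + 11.2·0.38 + 7.8·0.04 = 54.274.
Mean coefficient ᾱ = A/S = 0.0726.
Eyring denominator: −S ln(1−ᾱ) = 56.324.
V = 16.9 × 15.9 × 3.2 = 859.872 m³.
RT60 = 0.161 × 859.872 / 56.324 = 2.46 s.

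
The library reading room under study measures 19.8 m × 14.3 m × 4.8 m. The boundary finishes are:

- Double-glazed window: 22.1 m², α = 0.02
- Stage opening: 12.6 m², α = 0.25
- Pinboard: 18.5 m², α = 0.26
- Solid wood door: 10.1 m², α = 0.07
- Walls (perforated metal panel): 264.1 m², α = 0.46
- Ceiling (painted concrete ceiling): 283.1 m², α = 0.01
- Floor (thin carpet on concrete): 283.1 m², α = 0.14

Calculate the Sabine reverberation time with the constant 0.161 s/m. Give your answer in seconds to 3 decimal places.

Total absorption A = 22.1·0.02 + 12.6·0.25 + 18.5·0.26 + 10.1·0.07 + 264.1·0.46 + 283.1·0.01 + 283.1·0.14
  = 0.442 + 3.150 + 4.810 + 0.707 + 121.486 + 2.831 + 39.634 = 173.060 m² sabins.
V = 19.8·14.3·4.8 = 1359.072 m³.
Sabine: RT60 = 0.161 × 1359.072 / 173.060 = 1.264 s.

1.264 seconds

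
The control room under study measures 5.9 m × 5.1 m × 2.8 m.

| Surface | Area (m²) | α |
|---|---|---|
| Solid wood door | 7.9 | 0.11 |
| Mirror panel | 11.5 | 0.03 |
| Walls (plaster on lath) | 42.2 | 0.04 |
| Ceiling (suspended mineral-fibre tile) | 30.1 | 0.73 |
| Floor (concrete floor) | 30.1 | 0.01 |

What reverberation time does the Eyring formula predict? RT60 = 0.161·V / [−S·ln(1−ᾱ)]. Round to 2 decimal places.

Total surface area S = 7.9 + 11.5 + 42.2 + 30.1 + 30.1 = 121.8 m².
Σ(Sᵢαᵢ) = 7.9·0.11 + 11.5·0.03 + 42.2·0.04 + 30.1·0.73 + 30.1·0.01 = 25.176.
ᾱ = 25.176 / 121.8 = 0.2067.
Eyring denominator: −S ln(1−ᾱ) = 28.203.
V = 5.9 × 5.1 × 2.8 = 84.252 m³.
RT60 = 0.161 × 84.252 / 28.203 = 0.48 s.

0.48 sec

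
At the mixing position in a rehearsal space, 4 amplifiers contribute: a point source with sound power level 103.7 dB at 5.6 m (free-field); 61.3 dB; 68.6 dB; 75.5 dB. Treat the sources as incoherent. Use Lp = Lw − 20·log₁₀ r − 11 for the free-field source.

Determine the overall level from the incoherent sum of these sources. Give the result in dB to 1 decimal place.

80.1 dB

Source at 5.6 m: Lp = 103.7 − 20·log₁₀(5.6) − 11 = 77.7 dB.
Σ 10^(Lᵢ/10) = 1.03e+08.
L_total = 10·log₁₀(1.03e+08) = 80.1 dB.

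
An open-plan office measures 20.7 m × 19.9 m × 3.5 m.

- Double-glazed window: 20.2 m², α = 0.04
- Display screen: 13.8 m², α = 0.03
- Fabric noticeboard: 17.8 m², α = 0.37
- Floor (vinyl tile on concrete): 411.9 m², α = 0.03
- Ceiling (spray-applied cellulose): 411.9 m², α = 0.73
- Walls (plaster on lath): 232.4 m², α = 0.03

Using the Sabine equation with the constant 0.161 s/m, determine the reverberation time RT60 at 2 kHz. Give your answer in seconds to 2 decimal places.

0.71 s

Summing Sᵢαᵢ: 0.808 + 0.414 + 6.586 + 12.357 + 300.687 + 6.972 → A = 327.824 sabins.
Room volume: 1441.755 m³.
T = 0.161 V/A = 0.161·1441.755/327.824 = 0.71 s.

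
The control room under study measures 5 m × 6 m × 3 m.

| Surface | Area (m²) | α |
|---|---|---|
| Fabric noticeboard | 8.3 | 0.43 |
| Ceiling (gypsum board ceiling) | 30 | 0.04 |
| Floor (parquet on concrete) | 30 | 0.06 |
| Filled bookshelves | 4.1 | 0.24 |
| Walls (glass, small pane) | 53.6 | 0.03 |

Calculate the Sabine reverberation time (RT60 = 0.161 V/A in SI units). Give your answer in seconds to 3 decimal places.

Equivalent absorption area: A = 8.3·0.43 + 30·0.04 + 30·0.06 + 4.1·0.24 + 53.6·0.03 = 9.161 m².
Room volume: 90 m³.
T = 0.161 V/A = 0.161·90/9.161 = 1.582 s.

1.582 s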